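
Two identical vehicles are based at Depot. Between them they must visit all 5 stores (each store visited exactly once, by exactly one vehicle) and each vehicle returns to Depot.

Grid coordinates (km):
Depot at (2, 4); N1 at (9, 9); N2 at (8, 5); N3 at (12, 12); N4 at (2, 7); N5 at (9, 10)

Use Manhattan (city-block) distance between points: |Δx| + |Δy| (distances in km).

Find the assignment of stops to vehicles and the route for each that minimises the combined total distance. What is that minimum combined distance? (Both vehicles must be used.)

There are 2^4 − 1 = 15 ways to divide the 5 stops into two non-empty groups. For each, the best each vehicle can do is its own shortest tour through its group:
  {N1} + {N2, N3, N4, N5}: 24 + 36 = 60
  {N2} + {N1, N3, N4, N5}: 14 + 36 = 50
  {N1, N2} + {N3, N4, N5}: 24 + 36 = 60
  {N3} + {N1, N2, N4, N5}: 36 + 26 = 62
  {N1, N3} + {N2, N4, N5}: 36 + 26 = 62
  {N2, N3} + {N1, N4, N5}: 36 + 26 = 62
  … (15 splits in total)
  {N4} + {N1, N2, N3, N5}: 6 + 36 = 42  ← best
Best: vehicle 1 Depot → N4 → Depot = 6; vehicle 2 Depot → N1 → N3 → N5 → N2 → Depot = 36; combined 42.

Minimum combined distance: 42 km.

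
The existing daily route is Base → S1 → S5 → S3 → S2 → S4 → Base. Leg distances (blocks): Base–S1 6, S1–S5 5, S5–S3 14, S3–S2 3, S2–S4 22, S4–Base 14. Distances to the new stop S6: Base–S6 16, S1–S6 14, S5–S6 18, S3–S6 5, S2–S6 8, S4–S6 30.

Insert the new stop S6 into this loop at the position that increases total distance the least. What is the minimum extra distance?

Insertion cost between consecutive stops i–j is d(i,S6) + d(S6,j) − d(i,j):
  between Base and S1: 16 + 14 − 6 = 24
  between S1 and S5: 14 + 18 − 5 = 27
  between S5 and S3: 18 + 5 − 14 = 9
  between S3 and S2: 5 + 8 − 3 = 10
  between S2 and S4: 8 + 30 − 22 = 16
  between S4 and Base: 30 + 16 − 14 = 32
Cheapest insertion is between S5 and S3, adding 9.
New total = 64 + 9 = 73.

+9 blocks — insert S6 between S5 and S3.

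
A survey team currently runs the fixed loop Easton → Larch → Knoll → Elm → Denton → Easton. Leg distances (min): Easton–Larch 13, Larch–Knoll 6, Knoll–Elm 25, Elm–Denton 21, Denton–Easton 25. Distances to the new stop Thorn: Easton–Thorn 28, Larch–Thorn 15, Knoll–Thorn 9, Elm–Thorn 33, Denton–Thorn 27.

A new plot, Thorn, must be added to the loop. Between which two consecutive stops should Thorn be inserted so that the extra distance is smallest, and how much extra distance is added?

+17 min — insert Thorn between Knoll and Elm.

Insertion cost between consecutive stops i–j is d(i,Thorn) + d(Thorn,j) − d(i,j):
  between Easton and Larch: 28 + 15 − 13 = 30
  between Larch and Knoll: 15 + 9 − 6 = 18
  between Knoll and Elm: 9 + 33 − 25 = 17
  between Elm and Denton: 33 + 27 − 21 = 39
  between Denton and Easton: 27 + 28 − 25 = 30
Cheapest insertion is between Knoll and Elm, adding 17.
New total = 90 + 17 = 107.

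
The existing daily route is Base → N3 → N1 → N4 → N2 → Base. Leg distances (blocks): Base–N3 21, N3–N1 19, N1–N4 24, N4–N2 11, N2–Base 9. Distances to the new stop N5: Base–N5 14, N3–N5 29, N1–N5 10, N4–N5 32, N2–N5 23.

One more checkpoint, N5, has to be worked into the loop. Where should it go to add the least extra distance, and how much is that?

Insertion cost between consecutive stops i–j is d(i,N5) + d(N5,j) − d(i,j):
  between Base and N3: 14 + 29 − 21 = 22
  between N3 and N1: 29 + 10 − 19 = 20
  between N1 and N4: 10 + 32 − 24 = 18
  between N4 and N2: 32 + 23 − 11 = 44
  between N2 and Base: 23 + 14 − 9 = 28
Cheapest insertion is between N1 and N4, adding 18.
New total = 84 + 18 = 102.

+18 blocks — insert N5 between N1 and N4.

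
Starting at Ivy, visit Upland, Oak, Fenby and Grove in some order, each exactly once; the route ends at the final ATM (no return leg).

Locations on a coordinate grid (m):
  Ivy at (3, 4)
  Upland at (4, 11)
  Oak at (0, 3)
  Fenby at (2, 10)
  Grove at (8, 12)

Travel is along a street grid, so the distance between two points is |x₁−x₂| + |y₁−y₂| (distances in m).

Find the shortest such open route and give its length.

21 m — the minimum one-way total.

There are 4! = 24 possible orderings.
Ivy→Upland→Oak→Fenby→Grove: 8+12+9+8 = 37
Ivy→Upland→Oak→Grove→Fenby: 8+12+17+8 = 45
Ivy→Upland→Fenby→Oak→Grove: 8+3+9+17 = 37
Ivy→Upland→Fenby→Grove→Oak: 8+3+8+17 = 36
Ivy→Upland→Grove→Oak→Fenby: 8+5+17+9 = 39
Ivy→Upland→Grove→Fenby→Oak: 8+5+8+9 = 30
Ivy→Oak→Upland→Fenby→Grove: 4+12+3+8 = 27
Ivy→Oak→Upland→Grove→Fenby: 4+12+5+8 = 29
Ivy→Oak→Fenby→Upland→Grove: 4+9+3+5 = 21
Ivy→Oak→Fenby→Grove→Upland: 4+9+8+5 = 26
Ivy→Oak→Grove→Upland→Fenby: 4+17+5+3 = 29
Ivy→Oak→Grove→Fenby→Upland: 4+17+8+3 = 32
Ivy→Fenby→Upland→Oak→Grove: 7+3+12+17 = 39
Ivy→Fenby→Upland→Grove→Oak: 7+3+5+17 = 32
… (10 more)
The minimum is 21.
One shortest path: Ivy → Oak → Fenby → Upland → Grove.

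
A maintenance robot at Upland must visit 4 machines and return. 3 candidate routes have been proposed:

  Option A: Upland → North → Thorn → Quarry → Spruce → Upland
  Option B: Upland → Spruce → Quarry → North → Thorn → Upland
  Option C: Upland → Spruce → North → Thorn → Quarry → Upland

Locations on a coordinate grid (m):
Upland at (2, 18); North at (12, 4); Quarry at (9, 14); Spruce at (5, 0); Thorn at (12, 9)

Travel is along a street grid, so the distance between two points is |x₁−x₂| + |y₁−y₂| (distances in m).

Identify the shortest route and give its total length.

Option A: 24 + 5 + 8 + 18 + 21 = 76
Option B: 21 + 18 + 13 + 5 + 19 = 76
Option C: 21 + 11 + 5 + 8 + 11 = 56

Shortest is Option C, total 56 m.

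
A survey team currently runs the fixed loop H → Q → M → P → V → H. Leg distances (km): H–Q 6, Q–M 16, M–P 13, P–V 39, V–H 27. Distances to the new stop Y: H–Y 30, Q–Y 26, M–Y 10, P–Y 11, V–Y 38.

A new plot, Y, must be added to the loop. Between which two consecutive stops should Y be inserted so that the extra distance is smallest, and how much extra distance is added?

Insertion cost between consecutive stops i–j is d(i,Y) + d(Y,j) − d(i,j):
  between H and Q: 30 + 26 − 6 = 50
  between Q and M: 26 + 10 − 16 = 20
  between M and P: 10 + 11 − 13 = 8
  between P and V: 11 + 38 − 39 = 10
  between V and H: 38 + 30 − 27 = 41
Cheapest insertion is between M and P, adding 8.
New total = 101 + 8 = 109.

Adding 8 km by placing Y on the M–P leg.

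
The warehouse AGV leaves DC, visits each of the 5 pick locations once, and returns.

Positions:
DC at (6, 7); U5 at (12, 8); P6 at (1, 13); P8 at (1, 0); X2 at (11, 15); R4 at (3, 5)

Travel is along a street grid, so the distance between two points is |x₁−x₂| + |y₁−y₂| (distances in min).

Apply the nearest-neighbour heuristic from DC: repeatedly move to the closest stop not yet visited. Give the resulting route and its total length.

From DC: distances to unvisited — R4=5, U5=7, P6=11, P8=12, X2=13. Nearest is R4 (5).
From R4: distances to unvisited — P8=7, P6=10, U5=12, X2=18. Nearest is P8 (7).
From P8: distances to unvisited — P6=13, U5=19, X2=25. Nearest is P6 (13).
From P6: distances to unvisited — X2=12, U5=16. Nearest is X2 (12).
From X2: distances to unvisited — U5=8. Nearest is U5 (8).
Return U5→DC: 7.
Total = 5 + 7 + 13 + 12 + 8 + 7 = 52.

52 min along DC → R4 → P8 → P6 → X2 → U5 → DC.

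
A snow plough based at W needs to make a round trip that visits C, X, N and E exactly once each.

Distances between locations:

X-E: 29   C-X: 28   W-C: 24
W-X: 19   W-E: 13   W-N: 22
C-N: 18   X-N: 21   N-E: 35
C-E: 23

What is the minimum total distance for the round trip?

There are 12 distinct closed tours to check (reversals are equivalent).
W-C-X-N-E-W: 24+28+21+35+13 = 121
W-C-X-E-N-W: 24+28+29+35+22 = 138
W-C-N-X-E-W: 24+18+21+29+13 = 105
W-C-N-E-X-W: 24+18+35+29+19 = 125
W-C-E-X-N-W: 24+23+29+21+22 = 119
W-C-E-N-X-W: 24+23+35+21+19 = 122
W-X-C-N-E-W: 19+28+18+35+13 = 113
W-X-C-E-N-W: 19+28+23+35+22 = 127
W-X-N-C-E-W: 19+21+18+23+13 = 94
W-X-E-C-N-W: 19+29+23+18+22 = 111
W-N-C-X-E-W: 22+18+28+29+13 = 110
W-N-X-C-E-W: 22+21+28+23+13 = 107
The minimum is 94.
One optimal route: W → X → N → C → E → W (or its reverse).

94 — the shortest possible round trip.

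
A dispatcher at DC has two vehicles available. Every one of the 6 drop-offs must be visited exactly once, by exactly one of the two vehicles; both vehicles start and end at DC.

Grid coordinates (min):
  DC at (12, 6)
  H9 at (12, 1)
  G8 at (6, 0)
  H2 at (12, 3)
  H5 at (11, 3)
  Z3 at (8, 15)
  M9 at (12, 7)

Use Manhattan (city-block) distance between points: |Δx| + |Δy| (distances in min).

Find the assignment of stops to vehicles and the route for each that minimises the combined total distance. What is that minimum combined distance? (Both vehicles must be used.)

Try each way of splitting the stops between the two vehicles (each non-empty) and, for each split, find the best tour for each vehicle:
  {H9} + {G8, H2, H5, Z3, M9}: 10 + 42 = 52
  {G8} + {H9, H2, H5, Z3, M9}: 24 + 36 = 60
  {H9, G8} + {H2, H5, Z3, M9}: 24 + 32 = 56
  {H2} + {H9, G8, H5, Z3, M9}: 6 + 44 = 50
  {H9, H2} + {G8, H5, Z3, M9}: 10 + 42 = 52
  {G8, H2} + {H9, H5, Z3, M9}: 24 + 36 = 60
  … (31 splits in total)
  {H9, G8, H2, H5, Z3} + {M9}: 44 + 2 = 46  ← best
Best: vehicle 1 DC → H2 → H5 → H9 → G8 → Z3 → DC = 44; vehicle 2 DC → M9 → DC = 2; combined 46.

Minimum combined distance: 46 min.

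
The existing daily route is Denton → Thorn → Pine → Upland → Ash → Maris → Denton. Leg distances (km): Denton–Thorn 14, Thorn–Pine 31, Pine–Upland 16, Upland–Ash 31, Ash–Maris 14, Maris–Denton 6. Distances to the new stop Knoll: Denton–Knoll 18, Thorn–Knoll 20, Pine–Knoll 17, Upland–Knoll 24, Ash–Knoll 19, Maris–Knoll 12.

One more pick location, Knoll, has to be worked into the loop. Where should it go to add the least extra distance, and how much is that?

+6 km — insert Knoll between Thorn and Pine.

Insertion cost between consecutive stops i–j is d(i,Knoll) + d(Knoll,j) − d(i,j):
  between Denton and Thorn: 18 + 20 − 14 = 24
  between Thorn and Pine: 20 + 17 − 31 = 6
  between Pine and Upland: 17 + 24 − 16 = 25
  between Upland and Ash: 24 + 19 − 31 = 12
  between Ash and Maris: 19 + 12 − 14 = 17
  between Maris and Denton: 12 + 18 − 6 = 24
Cheapest insertion is between Thorn and Pine, adding 6.
New total = 112 + 6 = 118.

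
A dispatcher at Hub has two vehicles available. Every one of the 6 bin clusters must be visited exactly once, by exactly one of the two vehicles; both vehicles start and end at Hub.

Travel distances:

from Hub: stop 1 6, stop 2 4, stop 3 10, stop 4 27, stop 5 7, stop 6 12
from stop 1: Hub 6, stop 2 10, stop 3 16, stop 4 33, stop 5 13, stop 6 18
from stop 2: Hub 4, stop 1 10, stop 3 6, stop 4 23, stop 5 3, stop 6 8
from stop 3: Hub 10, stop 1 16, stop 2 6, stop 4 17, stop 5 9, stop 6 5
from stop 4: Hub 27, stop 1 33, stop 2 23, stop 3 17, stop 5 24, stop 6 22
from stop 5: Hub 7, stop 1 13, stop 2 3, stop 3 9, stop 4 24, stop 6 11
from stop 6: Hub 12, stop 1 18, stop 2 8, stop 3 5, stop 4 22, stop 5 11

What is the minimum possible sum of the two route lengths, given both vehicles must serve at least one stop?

77 — the smallest possible combined total.

Check every non-empty split of the stops between the two vehicles; for each half take its own optimal tour:
  {stop 1} + {stop 2, stop 3, stop 4, stop 5, stop 6}: 12 + 65 = 77
  {stop 2} + {stop 1, stop 3, stop 4, stop 5, stop 6}: 8 + 77 = 85
  {stop 1, stop 2} + {stop 3, stop 4, stop 5, stop 6}: 20 + 65 = 85
  {stop 3} + {stop 1, stop 2, stop 4, stop 5, stop 6}: 20 + 77 = 97
  {stop 1, stop 3} + {stop 2, stop 4, stop 5, stop 6}: 32 + 65 = 97
  {stop 2, stop 3} + {stop 1, stop 4, stop 5, stop 6}: 20 + 77 = 97
  … (31 splits in total)
Best: vehicle 1 Hub → stop 1 → Hub = 12; vehicle 2 Hub → stop 2 → stop 5 → stop 4 → stop 3 → stop 6 → Hub = 65; combined 77.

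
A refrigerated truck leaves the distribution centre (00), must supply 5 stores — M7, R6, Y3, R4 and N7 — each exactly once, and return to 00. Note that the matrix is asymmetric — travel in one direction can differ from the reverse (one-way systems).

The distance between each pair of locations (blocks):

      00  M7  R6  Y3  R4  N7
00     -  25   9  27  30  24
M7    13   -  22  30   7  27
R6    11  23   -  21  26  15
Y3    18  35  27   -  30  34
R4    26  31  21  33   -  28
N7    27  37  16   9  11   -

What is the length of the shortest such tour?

Minimum total distance: 94 blocks.

00 - M7 - R6 - Y3 - R4 - N7 - 00: 25+22+21+30+28+27 = 153
00 - M7 - R6 - Y3 - N7 - R4 - 00: 25+22+21+34+11+26 = 139
00 - M7 - R6 - R4 - Y3 - N7 - 00: 25+22+26+33+34+27 = 167
00 - M7 - R6 - R4 - N7 - Y3 - 00: 25+22+26+28+9+18 = 128
00 - M7 - R6 - N7 - Y3 - R4 - 00: 25+22+15+9+30+26 = 127
00 - M7 - R6 - N7 - R4 - Y3 - 00: 25+22+15+11+33+18 = 124
00 - M7 - Y3 - R6 - R4 - N7 - 00: 25+30+27+26+28+27 = 163
00 - M7 - Y3 - R6 - N7 - R4 - 00: 25+30+27+15+11+26 = 134
00 - M7 - Y3 - R4 - R6 - N7 - 00: 25+30+30+21+15+27 = 148
00 - M7 - Y3 - R4 - N7 - R6 - 00: 25+30+30+28+16+11 = 140
00 - M7 - Y3 - N7 - R6 - R4 - 00: 25+30+34+16+26+26 = 157
00 - M7 - Y3 - N7 - R4 - R6 - 00: 25+30+34+11+21+11 = 132
00 - M7 - R4 - R6 - Y3 - N7 - 00: 25+7+21+21+34+27 = 135
00 - M7 - R4 - R6 - N7 - Y3 - 00: 25+7+21+15+9+18 = 95
… (106 more)
00 - R6 - M7 - R4 - N7 - Y3 - 00: 9+23+7+28+9+18 = 94  ← best
The minimum is 94.
One optimal route: 00 → R6 → M7 → R4 → N7 → Y3 → 00.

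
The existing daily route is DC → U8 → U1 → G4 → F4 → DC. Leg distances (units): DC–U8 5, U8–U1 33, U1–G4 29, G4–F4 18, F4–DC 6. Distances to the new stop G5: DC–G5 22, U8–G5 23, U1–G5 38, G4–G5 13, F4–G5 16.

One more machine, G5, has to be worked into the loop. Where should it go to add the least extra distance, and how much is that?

Insertion cost between consecutive stops i–j is d(i,G5) + d(G5,j) − d(i,j):
  between DC and U8: 22 + 23 − 5 = 40
  between U8 and U1: 23 + 38 − 33 = 28
  between U1 and G4: 38 + 13 − 29 = 22
  between G4 and F4: 13 + 16 − 18 = 11
  between F4 and DC: 16 + 22 − 6 = 32
Cheapest insertion is between G4 and F4, adding 11.
New total = 91 + 11 = 102.

+11 — insert G5 between G4 and F4.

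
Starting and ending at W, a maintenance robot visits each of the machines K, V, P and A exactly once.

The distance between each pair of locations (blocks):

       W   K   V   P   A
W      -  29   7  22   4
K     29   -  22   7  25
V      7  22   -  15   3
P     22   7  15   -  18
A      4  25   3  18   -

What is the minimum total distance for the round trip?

W → K → V → P → A → W: 29+22+15+18+4 = 88
W → K → V → A → P → W: 29+22+3+18+22 = 94
W → K → P → V → A → W: 29+7+15+3+4 = 58
W → K → P → A → V → W: 29+7+18+3+7 = 64
W → K → A → V → P → W: 29+25+3+15+22 = 94
W → K → A → P → V → W: 29+25+18+15+7 = 94
W → V → K → P → A → W: 7+22+7+18+4 = 58
W → V → K → A → P → W: 7+22+25+18+22 = 94
W → V → P → K → A → W: 7+15+7+25+4 = 58
W → V → A → K → P → W: 7+3+25+7+22 = 64
W → P → K → V → A → W: 22+7+22+3+4 = 58
W → P → V → K → A → W: 22+15+22+25+4 = 88
The minimum is 58.
One optimal route: W → K → P → V → A → W (or its reverse).

Shortest round trip = 58 blocks.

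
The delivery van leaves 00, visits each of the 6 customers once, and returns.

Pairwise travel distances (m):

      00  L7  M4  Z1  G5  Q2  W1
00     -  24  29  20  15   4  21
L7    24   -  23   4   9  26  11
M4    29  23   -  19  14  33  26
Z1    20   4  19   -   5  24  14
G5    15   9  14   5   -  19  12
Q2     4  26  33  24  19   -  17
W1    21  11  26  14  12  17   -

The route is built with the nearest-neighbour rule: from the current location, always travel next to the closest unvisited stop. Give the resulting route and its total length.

84 m along 00 → Q2 → W1 → L7 → Z1 → G5 → M4 → 00.

00 → [Q2:4 / G5:15 / Z1:20 / W1:21 / L7:24 / M4:29] → Q2 (4)
Q2 → [W1:17 / G5:19 / Z1:24 / L7:26 / M4:33] → W1 (17)
W1 → [L7:11 / G5:12 / Z1:14 / M4:26] → L7 (11)
L7 → [Z1:4 / G5:9 / M4:23] → Z1 (4)
Z1 → [G5:5 / M4:19] → G5 (5)
G5 → [M4:14] → M4 (14)
Return M4→00: 29.
Total = 4 + 17 + 11 + 4 + 5 + 14 + 29 = 84.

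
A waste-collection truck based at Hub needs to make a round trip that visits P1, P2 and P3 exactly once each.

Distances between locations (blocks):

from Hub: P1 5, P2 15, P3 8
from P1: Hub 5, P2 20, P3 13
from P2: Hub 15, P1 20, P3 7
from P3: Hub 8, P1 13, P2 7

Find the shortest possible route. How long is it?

40 blocks — the shortest possible round trip.

There are 3 distinct closed tours to check (reversals are equivalent).
Hub→P1→P2→P3→Hub: 5+20+7+8 = 40
Hub→P1→P3→P2→Hub: 5+13+7+15 = 40
Hub→P2→P1→P3→Hub: 15+20+13+8 = 56
The minimum is 40.
One optimal route: Hub → P1 → P2 → P3 → Hub (or its reverse).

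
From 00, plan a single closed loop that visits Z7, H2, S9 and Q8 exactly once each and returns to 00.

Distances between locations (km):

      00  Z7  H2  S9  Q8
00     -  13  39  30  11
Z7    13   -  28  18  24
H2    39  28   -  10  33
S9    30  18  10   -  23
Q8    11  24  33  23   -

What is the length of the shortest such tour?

00→Z7→H2→S9→Q8→00: 13+28+10+23+11 = 85
00→Z7→H2→Q8→S9→00: 13+28+33+23+30 = 127
00→Z7→S9→H2→Q8→00: 13+18+10+33+11 = 85
00→Z7→S9→Q8→H2→00: 13+18+23+33+39 = 126
00→Z7→Q8→H2→S9→00: 13+24+33+10+30 = 110
00→Z7→Q8→S9→H2→00: 13+24+23+10+39 = 109
00→H2→Z7→S9→Q8→00: 39+28+18+23+11 = 119
00→H2→Z7→Q8→S9→00: 39+28+24+23+30 = 144
00→H2→S9→Z7→Q8→00: 39+10+18+24+11 = 102
00→H2→Q8→Z7→S9→00: 39+33+24+18+30 = 144
00→S9→Z7→H2→Q8→00: 30+18+28+33+11 = 120
00→S9→H2→Z7→Q8→00: 30+10+28+24+11 = 103
The minimum is 85.
One optimal route: 00 → Z7 → H2 → S9 → Q8 → 00 (or its reverse).

Shortest round trip = 85 km.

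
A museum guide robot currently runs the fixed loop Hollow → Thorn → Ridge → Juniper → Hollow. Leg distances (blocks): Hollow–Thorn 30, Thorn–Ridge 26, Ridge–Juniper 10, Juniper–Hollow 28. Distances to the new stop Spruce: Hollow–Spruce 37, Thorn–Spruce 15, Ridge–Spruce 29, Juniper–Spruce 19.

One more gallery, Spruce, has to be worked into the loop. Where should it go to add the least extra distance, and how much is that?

Insertion cost between consecutive stops i–j is d(i,Spruce) + d(Spruce,j) − d(i,j):
  between Hollow and Thorn: 37 + 15 − 30 = 22
  between Thorn and Ridge: 15 + 29 − 26 = 18
  between Ridge and Juniper: 29 + 19 − 10 = 38
  between Juniper and Hollow: 19 + 37 − 28 = 28
Cheapest insertion is between Thorn and Ridge, adding 18.
New total = 94 + 18 = 112.

Adding 18 blocks by placing Spruce on the Thorn–Ridge leg.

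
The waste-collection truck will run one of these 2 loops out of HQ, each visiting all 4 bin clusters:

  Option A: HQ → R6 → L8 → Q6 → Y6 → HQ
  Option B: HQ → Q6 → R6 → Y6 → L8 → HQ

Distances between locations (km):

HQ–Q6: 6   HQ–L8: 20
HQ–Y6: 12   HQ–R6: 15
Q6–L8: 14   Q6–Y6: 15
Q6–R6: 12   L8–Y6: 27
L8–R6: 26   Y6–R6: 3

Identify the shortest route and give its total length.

Option A: 15 + 26 + 14 + 15 + 12 = 82
Option B: 6 + 12 + 3 + 27 + 20 = 68

68 km — Option B is the shortest.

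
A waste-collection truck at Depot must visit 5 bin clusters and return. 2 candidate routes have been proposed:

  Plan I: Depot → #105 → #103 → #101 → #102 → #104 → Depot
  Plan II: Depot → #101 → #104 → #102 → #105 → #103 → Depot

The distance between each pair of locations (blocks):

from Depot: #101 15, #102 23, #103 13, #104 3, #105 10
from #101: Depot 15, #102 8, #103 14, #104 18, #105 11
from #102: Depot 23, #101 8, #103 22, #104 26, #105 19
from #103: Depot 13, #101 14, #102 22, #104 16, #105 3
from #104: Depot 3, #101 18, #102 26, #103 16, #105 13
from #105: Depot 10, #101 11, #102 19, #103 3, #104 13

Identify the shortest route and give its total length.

Shortest is Plan I, total 64 blocks.

Plan I: 10 + 3 + 14 + 8 + 26 + 3 = 64
Plan II: 15 + 18 + 26 + 19 + 3 + 13 = 94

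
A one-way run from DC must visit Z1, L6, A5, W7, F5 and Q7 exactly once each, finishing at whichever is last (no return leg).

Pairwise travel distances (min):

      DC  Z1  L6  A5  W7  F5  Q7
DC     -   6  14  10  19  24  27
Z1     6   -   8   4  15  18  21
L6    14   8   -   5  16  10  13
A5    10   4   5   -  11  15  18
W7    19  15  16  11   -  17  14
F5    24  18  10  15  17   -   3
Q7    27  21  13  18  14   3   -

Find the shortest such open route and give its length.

There are 6! = 720 possible orderings.
DC → Z1 → L6 → A5 → W7 → F5 → Q7: 6+8+5+11+17+3 = 50
DC → Z1 → L6 → A5 → W7 → Q7 → F5: 6+8+5+11+14+3 = 47
DC → Z1 → L6 → A5 → F5 → W7 → Q7: 6+8+5+15+17+14 = 65
DC → Z1 → L6 → A5 → F5 → Q7 → W7: 6+8+5+15+3+14 = 51
DC → Z1 → L6 → A5 → Q7 → W7 → F5: 6+8+5+18+14+17 = 68
DC → Z1 → L6 → A5 → Q7 → F5 → W7: 6+8+5+18+3+17 = 57
DC → Z1 → L6 → W7 → A5 → F5 → Q7: 6+8+16+11+15+3 = 59
DC → Z1 → L6 → W7 → A5 → Q7 → F5: 6+8+16+11+18+3 = 62
… (712 more)
DC → Z1 → A5 → L6 → F5 → Q7 → W7: 6+4+5+10+3+14 = 42  ← best
The minimum is 42.
One shortest path: DC → Z1 → A5 → L6 → F5 → Q7 → W7.

42 min — the minimum one-way total.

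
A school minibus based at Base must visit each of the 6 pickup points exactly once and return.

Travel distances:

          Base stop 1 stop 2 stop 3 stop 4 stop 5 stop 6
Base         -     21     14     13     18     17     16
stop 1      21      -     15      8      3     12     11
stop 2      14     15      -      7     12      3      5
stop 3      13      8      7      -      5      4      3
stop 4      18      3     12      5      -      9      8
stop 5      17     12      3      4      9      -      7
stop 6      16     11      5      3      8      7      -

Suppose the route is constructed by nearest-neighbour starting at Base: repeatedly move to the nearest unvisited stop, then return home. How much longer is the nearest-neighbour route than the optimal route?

1 longer than the optimal tour.

Base: stop 3=13, stop 2=14, stop 6=16, stop 5=17, stop 4=18, stop 1=21 ⇒ stop 3
stop 3: stop 6=3, stop 5=4, stop 4=5, stop 2=7, stop 1=8 ⇒ stop 6
stop 6: stop 2=5, stop 5=7, stop 4=8, stop 1=11 ⇒ stop 2
stop 2: stop 5=3, stop 4=12, stop 1=15 ⇒ stop 5
stop 5: stop 4=9, stop 1=12 ⇒ stop 4
stop 4: stop 1=3 ⇒ stop 1
NN route Base → stop 3 → stop 6 → stop 2 → stop 5 → stop 4 → stop 1 → Base costs 57.
Optimal: Base → stop 1 → stop 4 → stop 3 → stop 6 → stop 5 → stop 2 → Base costs 56 (by enumerating all 360 distinct tours).
Excess = 57 − 56 = 1.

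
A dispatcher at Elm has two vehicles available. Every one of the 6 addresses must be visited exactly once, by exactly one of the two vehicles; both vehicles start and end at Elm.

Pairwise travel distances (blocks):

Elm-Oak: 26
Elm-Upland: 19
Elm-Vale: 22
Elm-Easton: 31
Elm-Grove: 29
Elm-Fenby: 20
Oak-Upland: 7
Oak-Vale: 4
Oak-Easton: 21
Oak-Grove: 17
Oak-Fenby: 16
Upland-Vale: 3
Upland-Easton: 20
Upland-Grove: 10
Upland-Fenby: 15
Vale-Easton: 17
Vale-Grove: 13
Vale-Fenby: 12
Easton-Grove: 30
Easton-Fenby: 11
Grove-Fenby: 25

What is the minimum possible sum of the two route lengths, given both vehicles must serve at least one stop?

Check every non-empty split of the stops between the two vehicles; for each half take its own optimal tour:
  {Oak} + {Upland, Vale, Easton, Grove, Fenby}: 52 + 90 = 142
  {Upland} + {Oak, Vale, Easton, Grove, Fenby}: 38 + 98 = 136
  {Oak, Upland} + {Vale, Easton, Grove, Fenby}: 52 + 90 = 142
  {Vale} + {Oak, Upland, Easton, Grove, Fenby}: 44 + 98 = 142
  {Oak, Vale} + {Upland, Easton, Grove, Fenby}: 52 + 90 = 142
  {Upland, Vale} + {Oak, Easton, Grove, Fenby}: 44 + 98 = 142
  … (31 splits in total)
  {Oak, Upland, Vale, Grove} + {Easton, Fenby}: 72 + 62 = 134  ← best
Best: vehicle 1 Elm → Oak → Vale → Upland → Grove → Elm = 72; vehicle 2 Elm → Easton → Fenby → Elm = 62; combined 134.

134 blocks — the smallest possible combined total.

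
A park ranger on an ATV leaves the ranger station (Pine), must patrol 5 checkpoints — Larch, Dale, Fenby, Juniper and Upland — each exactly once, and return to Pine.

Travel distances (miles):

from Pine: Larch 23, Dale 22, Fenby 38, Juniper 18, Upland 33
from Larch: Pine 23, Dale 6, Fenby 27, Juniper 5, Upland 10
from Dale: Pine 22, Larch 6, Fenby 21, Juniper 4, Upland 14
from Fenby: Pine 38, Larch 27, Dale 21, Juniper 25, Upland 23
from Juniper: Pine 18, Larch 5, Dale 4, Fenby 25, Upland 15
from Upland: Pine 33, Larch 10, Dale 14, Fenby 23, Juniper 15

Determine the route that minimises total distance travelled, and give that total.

99 miles — the shortest possible round trip.

Pine-Larch-Dale-Fenby-Juniper-Upland-Pine: 23+6+21+25+15+33 = 123
Pine-Larch-Dale-Fenby-Upland-Juniper-Pine: 23+6+21+23+15+18 = 106
Pine-Larch-Dale-Juniper-Fenby-Upland-Pine: 23+6+4+25+23+33 = 114
Pine-Larch-Dale-Juniper-Upland-Fenby-Pine: 23+6+4+15+23+38 = 109
Pine-Larch-Dale-Upland-Fenby-Juniper-Pine: 23+6+14+23+25+18 = 109
Pine-Larch-Dale-Upland-Juniper-Fenby-Pine: 23+6+14+15+25+38 = 121
Pine-Larch-Fenby-Dale-Juniper-Upland-Pine: 23+27+21+4+15+33 = 123
Pine-Larch-Fenby-Dale-Upland-Juniper-Pine: 23+27+21+14+15+18 = 118
Pine-Larch-Fenby-Juniper-Dale-Upland-Pine: 23+27+25+4+14+33 = 126
Pine-Larch-Fenby-Juniper-Upland-Dale-Pine: 23+27+25+15+14+22 = 126
Pine-Larch-Fenby-Upland-Dale-Juniper-Pine: 23+27+23+14+4+18 = 109
Pine-Larch-Fenby-Upland-Juniper-Dale-Pine: 23+27+23+15+4+22 = 114
Pine-Larch-Juniper-Dale-Fenby-Upland-Pine: 23+5+4+21+23+33 = 109
Pine-Larch-Juniper-Dale-Upland-Fenby-Pine: 23+5+4+14+23+38 = 107
… (46 more)
Pine-Larch-Upland-Fenby-Dale-Juniper-Pine: 23+10+23+21+4+18 = 99  ← best
The minimum is 99.
One optimal route: Pine → Larch → Upland → Fenby → Dale → Juniper → Pine (or its reverse).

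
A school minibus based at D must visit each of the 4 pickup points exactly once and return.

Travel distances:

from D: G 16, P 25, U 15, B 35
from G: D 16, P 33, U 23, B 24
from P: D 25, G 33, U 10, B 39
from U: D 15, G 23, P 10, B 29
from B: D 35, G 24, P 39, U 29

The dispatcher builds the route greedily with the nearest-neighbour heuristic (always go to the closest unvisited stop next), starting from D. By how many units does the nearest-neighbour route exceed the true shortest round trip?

The nearest-neighbour route is 13 longer than optimal.

D: U=15, G=16, P=25, B=35 ⇒ U
U: P=10, G=23, B=29 ⇒ P
P: G=33, B=39 ⇒ G
G: B=24 ⇒ B
NN route D → U → P → G → B → D costs 117.
Optimal: D → G → B → P → U → D costs 104 (by enumerating all 12 distinct tours).
Excess = 117 − 104 = 13.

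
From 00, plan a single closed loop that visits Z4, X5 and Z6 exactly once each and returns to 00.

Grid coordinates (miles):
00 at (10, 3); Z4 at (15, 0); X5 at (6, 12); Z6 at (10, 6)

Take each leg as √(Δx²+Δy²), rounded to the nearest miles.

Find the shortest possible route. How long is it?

00 → Z4 → X5 → Z6 → 00: 6+15+7+3 = 31
00 → Z4 → Z6 → X5 → 00: 6+8+7+10 = 31
00 → X5 → Z4 → Z6 → 00: 10+15+8+3 = 36
The minimum is 31.
One optimal route: 00 → Z4 → X5 → Z6 → 00 (or its reverse).

31 miles — the shortest possible round trip.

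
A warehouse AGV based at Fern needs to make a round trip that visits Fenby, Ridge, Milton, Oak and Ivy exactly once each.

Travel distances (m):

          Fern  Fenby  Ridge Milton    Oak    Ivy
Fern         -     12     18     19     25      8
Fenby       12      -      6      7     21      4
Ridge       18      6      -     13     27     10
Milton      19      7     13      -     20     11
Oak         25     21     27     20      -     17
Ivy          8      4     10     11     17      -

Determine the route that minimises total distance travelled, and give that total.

With 5 stops there are 5!/2 = 60 distinct round trips (a route and its reverse cost the same).
Fern - Fenby - Ridge - Milton - Oak - Ivy - Fern: 12+6+13+20+17+8 = 76
Fern - Fenby - Ridge - Milton - Ivy - Oak - Fern: 12+6+13+11+17+25 = 84
Fern - Fenby - Ridge - Oak - Milton - Ivy - Fern: 12+6+27+20+11+8 = 84
Fern - Fenby - Ridge - Oak - Ivy - Milton - Fern: 12+6+27+17+11+19 = 92
Fern - Fenby - Ridge - Ivy - Milton - Oak - Fern: 12+6+10+11+20+25 = 84
Fern - Fenby - Ridge - Ivy - Oak - Milton - Fern: 12+6+10+17+20+19 = 84
Fern - Fenby - Milton - Ridge - Oak - Ivy - Fern: 12+7+13+27+17+8 = 84
Fern - Fenby - Milton - Ridge - Ivy - Oak - Fern: 12+7+13+10+17+25 = 84
Fern - Fenby - Milton - Oak - Ridge - Ivy - Fern: 12+7+20+27+10+8 = 84
Fern - Fenby - Milton - Oak - Ivy - Ridge - Fern: 12+7+20+17+10+18 = 84
Fern - Fenby - Milton - Ivy - Ridge - Oak - Fern: 12+7+11+10+27+25 = 92
Fern - Fenby - Milton - Ivy - Oak - Ridge - Fern: 12+7+11+17+27+18 = 92
Fern - Fenby - Oak - Ridge - Milton - Ivy - Fern: 12+21+27+13+11+8 = 92
Fern - Fenby - Oak - Ridge - Ivy - Milton - Fern: 12+21+27+10+11+19 = 100
… (46 more)
The minimum is 76.
One optimal route: Fern → Fenby → Ridge → Milton → Oak → Ivy → Fern (or its reverse).

76 m — the shortest possible round trip.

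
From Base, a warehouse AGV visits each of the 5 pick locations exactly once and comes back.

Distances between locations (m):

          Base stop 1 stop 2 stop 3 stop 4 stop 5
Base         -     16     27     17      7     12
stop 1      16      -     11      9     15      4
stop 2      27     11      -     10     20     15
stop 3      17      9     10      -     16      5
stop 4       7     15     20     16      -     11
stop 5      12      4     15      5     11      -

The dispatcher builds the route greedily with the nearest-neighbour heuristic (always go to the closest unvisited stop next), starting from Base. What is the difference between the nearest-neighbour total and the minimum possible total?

Base: stop 4=7, stop 5=12, stop 1=16, stop 3=17, stop 2=27 ⇒ stop 4
stop 4: stop 5=11, stop 1=15, stop 3=16, stop 2=20 ⇒ stop 5
stop 5: stop 1=4, stop 3=5, stop 2=15 ⇒ stop 1
stop 1: stop 3=9, stop 2=11 ⇒ stop 3
stop 3: stop 2=10 ⇒ stop 2
NN route Base → stop 4 → stop 5 → stop 1 → stop 3 → stop 2 → Base costs 68.
Optimal: Base → stop 1 → stop 2 → stop 3 → stop 5 → stop 4 → Base costs 60 (by enumerating all 60 distinct tours).
Excess = 68 − 60 = 8.

The nearest-neighbour route is 8 m longer than optimal.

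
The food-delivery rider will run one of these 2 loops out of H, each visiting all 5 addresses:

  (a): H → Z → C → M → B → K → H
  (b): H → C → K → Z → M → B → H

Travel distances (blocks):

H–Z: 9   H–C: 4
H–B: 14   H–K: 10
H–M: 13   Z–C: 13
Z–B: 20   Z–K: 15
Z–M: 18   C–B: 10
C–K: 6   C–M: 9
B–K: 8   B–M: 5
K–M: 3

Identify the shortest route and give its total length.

(a): 9 + 13 + 9 + 5 + 8 + 10 = 54
(b): 4 + 6 + 15 + 18 + 5 + 14 = 62

Shortest is (a), total 54 blocks.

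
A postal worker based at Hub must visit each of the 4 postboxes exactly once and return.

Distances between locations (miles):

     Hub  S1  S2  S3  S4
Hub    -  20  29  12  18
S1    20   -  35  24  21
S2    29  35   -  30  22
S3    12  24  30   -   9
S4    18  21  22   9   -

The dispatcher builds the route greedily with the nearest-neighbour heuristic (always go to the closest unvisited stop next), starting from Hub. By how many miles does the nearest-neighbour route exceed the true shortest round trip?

From Hub: S3=12, S4=18, S1=20, S2=29 → choose S3 (12).
From S3: S4=9, S1=24, S2=30 → choose S4 (9).
From S4: S1=21, S2=22 → choose S1 (21).
From S1: S2=35 → choose S2 (35).
NN route Hub → S3 → S4 → S1 → S2 → Hub costs 106.
Optimal: Hub → S1 → S2 → S4 → S3 → Hub costs 98 (by enumerating all 12 distinct tours).
Excess = 106 − 98 = 8.

The nearest-neighbour route is 8 miles longer than optimal.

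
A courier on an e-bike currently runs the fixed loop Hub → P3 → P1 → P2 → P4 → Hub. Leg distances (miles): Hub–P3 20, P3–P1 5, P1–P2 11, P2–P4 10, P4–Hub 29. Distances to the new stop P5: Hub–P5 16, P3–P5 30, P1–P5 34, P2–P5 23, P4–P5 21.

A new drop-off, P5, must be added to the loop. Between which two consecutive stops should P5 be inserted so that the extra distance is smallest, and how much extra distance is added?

Insertion cost between consecutive stops i–j is d(i,P5) + d(P5,j) − d(i,j):
  between Hub and P3: 16 + 30 − 20 = 26
  between P3 and P1: 30 + 34 − 5 = 59
  between P1 and P2: 34 + 23 − 11 = 46
  between P2 and P4: 23 + 21 − 10 = 34
  between P4 and Hub: 21 + 16 − 29 = 8
Cheapest insertion is between P4 and Hub, adding 8.
New total = 75 + 8 = 83.

Adding 8 miles by placing P5 on the P4–Hub leg.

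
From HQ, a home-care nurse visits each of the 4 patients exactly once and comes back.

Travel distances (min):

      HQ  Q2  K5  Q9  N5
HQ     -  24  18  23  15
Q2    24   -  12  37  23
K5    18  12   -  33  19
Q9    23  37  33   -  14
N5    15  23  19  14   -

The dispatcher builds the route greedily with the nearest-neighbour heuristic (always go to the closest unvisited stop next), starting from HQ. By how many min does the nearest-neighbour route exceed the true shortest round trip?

8 min longer than the optimal tour.

From HQ: N5=15, K5=18, Q9=23, Q2=24 → choose N5 (15).
From N5: Q9=14, K5=19, Q2=23 → choose Q9 (14).
From Q9: K5=33, Q2=37 → choose K5 (33).
From K5: Q2=12 → choose Q2 (12).
NN route HQ → N5 → Q9 → K5 → Q2 → HQ costs 98.
Optimal: HQ → K5 → Q2 → N5 → Q9 → HQ costs 90 (by enumerating all 12 distinct tours).
Excess = 98 − 90 = 8.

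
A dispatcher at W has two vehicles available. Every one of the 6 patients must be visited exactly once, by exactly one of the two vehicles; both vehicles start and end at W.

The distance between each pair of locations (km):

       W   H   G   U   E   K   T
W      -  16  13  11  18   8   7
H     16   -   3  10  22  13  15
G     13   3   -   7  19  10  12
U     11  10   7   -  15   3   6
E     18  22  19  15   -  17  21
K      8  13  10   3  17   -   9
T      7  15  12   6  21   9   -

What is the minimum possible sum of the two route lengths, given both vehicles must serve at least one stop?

Try each way of splitting the stops between the two vehicles (each non-empty) and, for each split, find the best tour for each vehicle:
  {H} + {G, U, E, K, T}: 32 + 63 = 95
  {G} + {H, U, E, K, T}: 26 + 69 = 95
  {H, G} + {U, E, K, T}: 32 + 51 = 83
  {U} + {H, G, E, K, T}: 22 + 69 = 91
  {H, U} + {G, E, K, T}: 37 + 63 = 100
  {G, U} + {H, E, K, T}: 31 + 69 = 100
  … (31 splits in total)
  {H, G, U, E, K} + {T}: 61 + 14 = 75  ← best
Best: vehicle 1 W → E → H → G → U → K → W = 61; vehicle 2 W → T → W = 14; combined 75.

75 km — the smallest possible combined total.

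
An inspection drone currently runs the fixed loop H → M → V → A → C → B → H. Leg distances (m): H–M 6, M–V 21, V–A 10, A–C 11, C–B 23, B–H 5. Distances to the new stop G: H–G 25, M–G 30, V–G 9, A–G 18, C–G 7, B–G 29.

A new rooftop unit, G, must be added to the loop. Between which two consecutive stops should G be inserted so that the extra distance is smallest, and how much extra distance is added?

Insertion cost between consecutive stops i–j is d(i,G) + d(G,j) − d(i,j):
  between H and M: 25 + 30 − 6 = 49
  between M and V: 30 + 9 − 21 = 18
  between V and A: 9 + 18 − 10 = 17
  between A and C: 18 + 7 − 11 = 14
  between C and B: 7 + 29 − 23 = 13
  between B and H: 29 + 25 − 5 = 49
Cheapest insertion is between C and B, adding 13.
New total = 76 + 13 = 89.

Minimum extra distance: 13 m, inserting G between C and B.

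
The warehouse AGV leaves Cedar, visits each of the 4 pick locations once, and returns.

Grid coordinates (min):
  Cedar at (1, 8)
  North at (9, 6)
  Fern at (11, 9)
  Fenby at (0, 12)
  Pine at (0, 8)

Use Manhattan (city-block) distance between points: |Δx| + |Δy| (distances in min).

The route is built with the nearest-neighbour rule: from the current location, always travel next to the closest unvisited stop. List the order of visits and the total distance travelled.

From Cedar: distances to unvisited — Pine=1, Fenby=5, North=10, Fern=11. Nearest is Pine (1).
From Pine: distances to unvisited — Fenby=4, North=11, Fern=12. Nearest is Fenby (4).
From Fenby: distances to unvisited — Fern=14, North=15. Nearest is Fern (14).
From Fern: distances to unvisited — North=5. Nearest is North (5).
Return North→Cedar: 10.
Total = 1 + 4 + 14 + 5 + 10 = 34.

Total distance 34 min via the nearest-neighbour route Cedar → Pine → Fenby → Fern → North → Cedar.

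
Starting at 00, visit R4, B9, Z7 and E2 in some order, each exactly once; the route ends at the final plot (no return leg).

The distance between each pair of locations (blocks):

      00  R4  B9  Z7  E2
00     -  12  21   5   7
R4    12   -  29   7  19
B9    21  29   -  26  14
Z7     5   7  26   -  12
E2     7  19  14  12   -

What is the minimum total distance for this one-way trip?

Shortest open route: 45 blocks.

There are 4! = 24 possible orderings.
00 - R4 - B9 - Z7 - E2: 12+29+26+12 = 79
00 - R4 - B9 - E2 - Z7: 12+29+14+12 = 67
00 - R4 - Z7 - B9 - E2: 12+7+26+14 = 59
00 - R4 - Z7 - E2 - B9: 12+7+12+14 = 45
00 - R4 - E2 - B9 - Z7: 12+19+14+26 = 71
00 - R4 - E2 - Z7 - B9: 12+19+12+26 = 69
00 - B9 - R4 - Z7 - E2: 21+29+7+12 = 69
00 - B9 - R4 - E2 - Z7: 21+29+19+12 = 81
00 - B9 - Z7 - R4 - E2: 21+26+7+19 = 73
00 - B9 - Z7 - E2 - R4: 21+26+12+19 = 78
00 - B9 - E2 - R4 - Z7: 21+14+19+7 = 61
00 - B9 - E2 - Z7 - R4: 21+14+12+7 = 54
00 - Z7 - R4 - B9 - E2: 5+7+29+14 = 55
00 - Z7 - R4 - E2 - B9: 5+7+19+14 = 45
… (10 more)
The minimum is 45.
One shortest path: 00 → R4 → Z7 → E2 → B9.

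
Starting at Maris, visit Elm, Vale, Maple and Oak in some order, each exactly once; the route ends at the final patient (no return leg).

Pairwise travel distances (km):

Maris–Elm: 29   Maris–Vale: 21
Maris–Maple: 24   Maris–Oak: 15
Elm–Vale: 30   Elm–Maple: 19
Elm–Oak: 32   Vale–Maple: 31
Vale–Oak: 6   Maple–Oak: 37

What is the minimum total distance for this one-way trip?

Shortest open route: 70 km.

There are 4! = 24 possible orderings.
Maris → Elm → Vale → Maple → Oak: 29+30+31+37 = 127
Maris → Elm → Vale → Oak → Maple: 29+30+6+37 = 102
Maris → Elm → Maple → Vale → Oak: 29+19+31+6 = 85
Maris → Elm → Maple → Oak → Vale: 29+19+37+6 = 91
Maris → Elm → Oak → Vale → Maple: 29+32+6+31 = 98
Maris → Elm → Oak → Maple → Vale: 29+32+37+31 = 129
Maris → Vale → Elm → Maple → Oak: 21+30+19+37 = 107
Maris → Vale → Elm → Oak → Maple: 21+30+32+37 = 120
Maris → Vale → Maple → Elm → Oak: 21+31+19+32 = 103
Maris → Vale → Maple → Oak → Elm: 21+31+37+32 = 121
Maris → Vale → Oak → Elm → Maple: 21+6+32+19 = 78
Maris → Vale → Oak → Maple → Elm: 21+6+37+19 = 83
Maris → Maple → Elm → Vale → Oak: 24+19+30+6 = 79
Maris → Maple → Elm → Oak → Vale: 24+19+32+6 = 81
… (10 more)
Maris → Oak → Vale → Elm → Maple: 15+6+30+19 = 70  ← best
The minimum is 70.
One shortest path: Maris → Oak → Vale → Elm → Maple.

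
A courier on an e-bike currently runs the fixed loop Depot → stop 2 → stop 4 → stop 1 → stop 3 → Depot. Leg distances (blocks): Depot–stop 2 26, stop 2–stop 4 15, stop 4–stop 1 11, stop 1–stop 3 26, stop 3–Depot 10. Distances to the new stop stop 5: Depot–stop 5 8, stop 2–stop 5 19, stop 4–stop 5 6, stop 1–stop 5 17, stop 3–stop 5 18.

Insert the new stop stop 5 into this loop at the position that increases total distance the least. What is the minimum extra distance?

Insertion cost between consecutive stops i–j is d(i,stop 5) + d(stop 5,j) − d(i,j):
  between Depot and stop 2: 8 + 19 − 26 = 1
  between stop 2 and stop 4: 19 + 6 − 15 = 10
  between stop 4 and stop 1: 6 + 17 − 11 = 12
  between stop 1 and stop 3: 17 + 18 − 26 = 9
  between stop 3 and Depot: 18 + 8 − 10 = 16
Cheapest insertion is between Depot and stop 2, adding 1.
New total = 88 + 1 = 89.

+1 blocks — insert stop 5 between Depot and stop 2.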